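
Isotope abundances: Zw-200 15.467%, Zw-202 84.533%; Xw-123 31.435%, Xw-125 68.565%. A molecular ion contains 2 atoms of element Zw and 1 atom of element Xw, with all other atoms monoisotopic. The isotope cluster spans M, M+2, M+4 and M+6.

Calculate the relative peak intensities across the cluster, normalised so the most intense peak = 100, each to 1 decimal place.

1.5 : 20.1 : 82.4 : 100.0

Element Zw pattern (n=2): 0.02392281 : 0.26149438 : 0.71458281
Element Xw pattern (n=1): 0.31435 : 0.68565
Convolve the two distributions (both contribute in 2-u steps):
  M: 0.02392281×0.31435 = 0.007520
  M+2: 0.02392281×0.68565 + 0.26149438×0.31435 = 0.098603
  M+4: 0.26149438×0.68565 + 0.71458281×0.31435 = 0.403923
  M+6: 0.71458281×0.68565 = 0.489954
Scale to base peak (0.489954) = 100: 1.5 : 20.1 : 82.4 : 100.0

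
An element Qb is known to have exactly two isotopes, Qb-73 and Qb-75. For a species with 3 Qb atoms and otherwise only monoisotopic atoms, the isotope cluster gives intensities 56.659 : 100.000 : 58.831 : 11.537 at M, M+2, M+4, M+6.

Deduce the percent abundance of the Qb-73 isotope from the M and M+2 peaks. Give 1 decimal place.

Let p = fractional abundance of Qb-73. I(M+2)/I(M) = [C(3,1)·p^2·(1−p)] / p^3 = 3·(1−p)/p = 100.000/56.659 = 1.7649
(1−p)/p = 1.7649/3 = 0.5883  ⇒  p = 1/(1 + 0.5883) = 0.6296
Qb-73: 63.0%, Qb-75: 37.0%.

63.0%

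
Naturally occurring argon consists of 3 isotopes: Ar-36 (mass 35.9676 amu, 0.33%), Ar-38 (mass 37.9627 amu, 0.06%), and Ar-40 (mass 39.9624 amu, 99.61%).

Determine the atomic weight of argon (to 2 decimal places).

Average mass = Σ (abundance × isotope mass) = 0.0033 × 35.9676 + 0.0006 × 37.9627 + 0.9961 × 39.9624
= 0.11869 + 0.02278 + 39.80655 = 39.94802 amu

39.95 amu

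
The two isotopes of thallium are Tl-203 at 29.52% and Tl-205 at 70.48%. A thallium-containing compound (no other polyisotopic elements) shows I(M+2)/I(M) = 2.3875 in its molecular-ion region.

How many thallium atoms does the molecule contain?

The M+2/M ratio from n Tl atoms is n · q/p = n · 0.7048/0.2952.
n = 2.3875 × 0.2952/0.7048 = 1.00 ≈ 1

1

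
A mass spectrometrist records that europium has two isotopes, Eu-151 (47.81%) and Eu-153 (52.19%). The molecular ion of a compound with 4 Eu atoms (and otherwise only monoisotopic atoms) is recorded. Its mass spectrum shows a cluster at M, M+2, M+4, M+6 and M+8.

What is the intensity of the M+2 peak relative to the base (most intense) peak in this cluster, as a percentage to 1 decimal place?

(0.4781 + 0.5219)^4 gives M 0.0522, M+2 0.2281, M+4 0.3736, M+6 0.2719, M+8 0.0742; the largest is M+4.
P(M+4) = C(4,2) × 0.4781^2 × 0.5219^2 = 6 × 0.22857961 × 0.27237961 = 0.373563 (base)
P(M+2) = C(4,1) × 0.4781^3 × 0.5219^1 = 4 × 0.10928391 × 0.5219 = 0.228141
Relative intensity = 0.228141 / 0.373563 × 100 = 61.1

61.1%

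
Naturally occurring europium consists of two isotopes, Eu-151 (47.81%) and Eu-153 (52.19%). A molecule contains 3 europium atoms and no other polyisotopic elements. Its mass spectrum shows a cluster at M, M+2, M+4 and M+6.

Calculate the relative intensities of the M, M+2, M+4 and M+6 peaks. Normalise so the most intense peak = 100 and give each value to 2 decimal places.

Expanding (0.4781 + 0.5219)^3:
P(M) = 0.4781^3 = 0.109284
P(M+2) = 3 × 0.4781^2 × 0.5219^1 = 0.357887
P(M+4) = 3 × 0.4781^1 × 0.5219^2 = 0.390674
P(M+6) = 0.5219^3 = 0.142155
The M+4 peak is largest (0.390674); scaling to 100 gives 27.97 : 91.61 : 100.00 : 36.39.

27.97 : 91.61 : 100.00 : 36.39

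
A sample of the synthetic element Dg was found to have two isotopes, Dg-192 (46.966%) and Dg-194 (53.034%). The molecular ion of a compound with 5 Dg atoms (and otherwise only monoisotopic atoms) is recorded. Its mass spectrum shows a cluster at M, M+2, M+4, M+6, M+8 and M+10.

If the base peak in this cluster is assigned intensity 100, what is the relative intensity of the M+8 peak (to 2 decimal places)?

56.46

Binomial terms of (0.46966 + 0.53034)^5: M 0.0229, M+2 0.1290, M+4 0.2914, M+6 0.3290, M+8 0.1858, M+10 0.0420 → M+6 is the base peak.
P(M+6) = C(5,3) × 0.46966^2 × 0.53034^3 = 10 × 0.22058052 × 0.1491637 = 0.329026 (base)
P(M+8) = C(5,4) × 0.46966^1 × 0.53034^4 = 5 × 0.46966 × 0.07910748 = 0.185768
Relative intensity = 0.185768 / 0.329026 × 100 = 56.46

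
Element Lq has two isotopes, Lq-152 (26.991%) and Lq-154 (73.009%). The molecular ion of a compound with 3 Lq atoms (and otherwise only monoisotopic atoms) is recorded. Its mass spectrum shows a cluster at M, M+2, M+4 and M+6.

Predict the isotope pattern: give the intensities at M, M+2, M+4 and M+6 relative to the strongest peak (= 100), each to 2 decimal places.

4.56 : 36.97 : 100.00 : 90.16

Expanding (0.26991 + 0.73009)^3:
P(M) = 0.26991^3 = 0.019663
P(M+2) = 3 × 0.26991^2 × 0.73009^1 = 0.159564
P(M+4) = 3 × 0.26991^1 × 0.73009^2 = 0.431612
P(M+6) = 0.73009^3 = 0.389161
The M+4 peak is largest (0.431612); scaling to 100 gives 4.56 : 36.97 : 100.00 : 90.16.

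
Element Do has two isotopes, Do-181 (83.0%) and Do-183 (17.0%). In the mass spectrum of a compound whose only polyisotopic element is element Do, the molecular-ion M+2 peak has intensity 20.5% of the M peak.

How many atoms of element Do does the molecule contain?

The M+2/M ratio from n Do atoms is n · q/p = n · 0.170/0.830.
n = 0.205 × 0.830/0.170 = 1.00 ≈ 1

1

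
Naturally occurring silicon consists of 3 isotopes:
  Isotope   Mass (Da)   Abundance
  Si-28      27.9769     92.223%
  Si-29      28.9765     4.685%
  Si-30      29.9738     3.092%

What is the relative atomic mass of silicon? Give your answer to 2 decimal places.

Average mass = Σ (abundance × isotope mass) = 0.92223 × 27.9769 + 0.04685 × 28.9765 + 0.03092 × 29.9738
= 25.80114 + 1.35755 + 0.92679 = 28.08548 Da

28.09 Da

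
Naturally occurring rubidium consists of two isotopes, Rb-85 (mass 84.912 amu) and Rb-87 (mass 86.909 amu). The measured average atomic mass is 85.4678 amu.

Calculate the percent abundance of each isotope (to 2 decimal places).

With x = fraction of Rb-85 (so Rb-87 is 1 − x):
84.912·x + 86.909·(1 − x) = 85.4678
(84.912 − 86.909)·x = 85.4678 − 86.909
x = -1.4412 / -1.997 = 0.72168 → 72.17% Rb-85, 27.83% Rb-87.

Rb-85: 72.17%, Rb-87: 27.83%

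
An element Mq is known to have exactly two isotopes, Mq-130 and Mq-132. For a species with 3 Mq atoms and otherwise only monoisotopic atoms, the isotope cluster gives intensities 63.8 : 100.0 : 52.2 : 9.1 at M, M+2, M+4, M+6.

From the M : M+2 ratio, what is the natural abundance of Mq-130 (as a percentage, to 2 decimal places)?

If p is the fraction of Mq that is Mq-130, then I(M+2)/I(M) = [C(3,1)·p^2·(1−p)] / p^3 = 3·(1−p)/p = 100.0/63.8 = 1.5674
(1−p)/p = 1.5674/3 = 0.5225  ⇒  p = 1/(1 + 0.5225) = 0.6568
Mq-130: 65.68%, Mq-132: 34.32%.

65.68%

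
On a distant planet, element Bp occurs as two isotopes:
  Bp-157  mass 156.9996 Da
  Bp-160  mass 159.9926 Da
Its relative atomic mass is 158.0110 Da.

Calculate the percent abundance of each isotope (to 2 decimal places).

Writing the weighted mean with unknown fraction x of Bp-157:
156.9996·x + 159.9926·(1 − x) = 158.0110
(156.9996 − 159.9926)·x = 158.0110 − 159.9926
x = -1.9816 / -2.9930 = 0.66208 → 66.21% Bp-157, 33.79% Bp-160.

Bp-157: 66.21%, Bp-160: 33.79%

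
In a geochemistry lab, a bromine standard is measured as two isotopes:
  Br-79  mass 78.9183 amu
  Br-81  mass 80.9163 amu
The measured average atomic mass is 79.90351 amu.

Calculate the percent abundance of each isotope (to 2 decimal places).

Br-79: 50.69%, Br-81: 49.31%

Let x be the fractional abundance of Br-79; then Br-81 has abundance 1 − x.
78.9183·x + 80.9163·(1 − x) = 79.90351
(78.9183 − 80.9163)·x = 79.90351 − 80.9163
x = -1.01279 / -1.9980 = 0.50690 → 50.69% Br-79, 49.31% Br-81.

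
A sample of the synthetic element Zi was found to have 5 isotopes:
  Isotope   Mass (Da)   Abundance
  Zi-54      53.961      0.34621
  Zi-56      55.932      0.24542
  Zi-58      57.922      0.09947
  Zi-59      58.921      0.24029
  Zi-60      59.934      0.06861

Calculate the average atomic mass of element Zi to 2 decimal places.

56.44 Da

Ar = Σ fᵢ·mᵢ = 0.34621 × 53.961 + 0.24542 × 55.932 + 0.09947 × 57.922 + 0.24029 × 58.921 + 0.06861 × 59.934
= 18.6818 + 13.7268 + 5.7615 + 14.1581 + 4.1121 = 56.4403 Da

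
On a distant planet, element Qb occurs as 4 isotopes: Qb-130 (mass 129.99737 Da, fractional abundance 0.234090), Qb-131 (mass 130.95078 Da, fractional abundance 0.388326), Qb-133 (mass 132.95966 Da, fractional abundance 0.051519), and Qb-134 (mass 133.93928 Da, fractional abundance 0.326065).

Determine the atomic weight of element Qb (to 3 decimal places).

131.806 Da

The abundance-weighted mean is 0.234090 × 129.99737 + 0.388326 × 130.95078 + 0.051519 × 132.95966 + 0.326065 × 133.93928
= 30.431084 + 50.851593 + 6.849949 + 43.672911 = 131.805537 Da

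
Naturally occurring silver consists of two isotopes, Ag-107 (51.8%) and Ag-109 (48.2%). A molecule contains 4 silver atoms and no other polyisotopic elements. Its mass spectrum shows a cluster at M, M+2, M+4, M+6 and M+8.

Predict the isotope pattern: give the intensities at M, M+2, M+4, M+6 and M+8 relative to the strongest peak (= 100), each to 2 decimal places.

19.25 : 71.65 : 100.00 : 62.03 : 14.43

Each Ag atom is independently Ag-107 (p = 0.518) or Ag-109 (q = 0.482); the cluster is the binomial expansion (p + q)^4.
P(M) = 0.518^4 = 0.071998
P(M+2) = 4 × 0.518^3 × 0.482^1 = 0.267976
P(M+4) = 6 × 0.518^2 × 0.482^2 = 0.374029
P(M+6) = 4 × 0.518^1 × 0.482^3 = 0.232023
P(M+8) = 0.482^4 = 0.053974
The M+4 peak is largest (0.374029); scaling to 100 gives 19.25 : 71.65 : 100.00 : 62.03 : 14.43.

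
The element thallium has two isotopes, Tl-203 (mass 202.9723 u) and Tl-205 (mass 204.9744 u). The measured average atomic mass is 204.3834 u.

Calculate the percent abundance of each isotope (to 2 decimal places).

Let x be the fractional abundance of Tl-203; then Tl-205 has abundance 1 − x.
202.9723·x + 204.9744·(1 − x) = 204.3834
(202.9723 − 204.9744)·x = 204.3834 − 204.9744
x = -0.5910 / -2.0021 = 0.29519 → 29.52% Tl-203, 70.48% Tl-205.

Tl-203: 29.52%, Tl-205: 70.48%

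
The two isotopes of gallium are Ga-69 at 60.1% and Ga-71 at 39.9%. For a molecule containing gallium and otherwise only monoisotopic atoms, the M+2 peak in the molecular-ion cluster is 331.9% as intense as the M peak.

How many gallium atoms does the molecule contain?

5

The M+2/M ratio from n Ga atoms is n · q/p = n · 0.399/0.601.
n = 3.319 × 0.601/0.399 = 5.00 ≈ 5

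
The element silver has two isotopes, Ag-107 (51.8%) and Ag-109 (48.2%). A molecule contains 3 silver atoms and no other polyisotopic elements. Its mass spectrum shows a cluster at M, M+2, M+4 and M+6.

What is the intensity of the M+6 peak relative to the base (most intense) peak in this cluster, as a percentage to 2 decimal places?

Binomial terms of (0.518 + 0.482)^3: M 0.1390, M+2 0.3880, M+4 0.3610, M+6 0.1120 → M+2 is the base peak.
P(M+2) = C(3,1) × 0.518^2 × 0.482^1 = 3 × 0.268324 × 0.4820 = 0.387997 (base)
P(M+6) = C(3,3) × 0.518^0 × 0.482^3 = 1 × 1.0000 × 0.11198017 = 0.111980
Relative intensity = 0.111980 / 0.387997 × 100 = 28.86

28.86%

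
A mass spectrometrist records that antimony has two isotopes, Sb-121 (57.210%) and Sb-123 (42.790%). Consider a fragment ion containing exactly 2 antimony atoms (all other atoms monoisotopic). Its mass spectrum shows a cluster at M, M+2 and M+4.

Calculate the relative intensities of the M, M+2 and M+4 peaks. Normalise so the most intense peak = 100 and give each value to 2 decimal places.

66.85 : 100.00 : 37.40

Each Sb atom is independently Sb-121 (p = 0.57210) or Sb-123 (q = 0.42790); the cluster is the binomial expansion (p + q)^2.
P(M) = 0.57210^2 = 0.327298
P(M+2) = 2 × 0.57210^1 × 0.42790^1 = 0.489603
P(M+4) = 0.42790^2 = 0.183098
The M+2 peak is largest (0.489603); scaling to 100 gives 66.85 : 100.00 : 37.40.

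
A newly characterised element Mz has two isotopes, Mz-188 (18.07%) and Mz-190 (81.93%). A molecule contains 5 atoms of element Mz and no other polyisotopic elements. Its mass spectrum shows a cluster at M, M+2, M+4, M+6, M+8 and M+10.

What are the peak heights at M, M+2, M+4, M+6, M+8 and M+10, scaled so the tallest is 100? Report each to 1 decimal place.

Expanding (0.1807 + 0.8193)^5:
P(M) = 0.1807^5 = 0.000193
P(M+2) = 5 × 0.1807^4 × 0.8193^1 = 0.004368
P(M+4) = 10 × 0.1807^3 × 0.8193^2 = 0.039606
P(M+6) = 10 × 0.1807^2 × 0.8193^3 = 0.179575
P(M+8) = 5 × 0.1807^1 × 0.8193^4 = 0.407099
P(M+10) = 0.8193^5 = 0.369160
The M+8 peak is largest (0.407099); scaling to 100 gives 0.0 : 1.1 : 9.7 : 44.1 : 100.0 : 90.7.

0.0 : 1.1 : 9.7 : 44.1 : 100.0 : 90.7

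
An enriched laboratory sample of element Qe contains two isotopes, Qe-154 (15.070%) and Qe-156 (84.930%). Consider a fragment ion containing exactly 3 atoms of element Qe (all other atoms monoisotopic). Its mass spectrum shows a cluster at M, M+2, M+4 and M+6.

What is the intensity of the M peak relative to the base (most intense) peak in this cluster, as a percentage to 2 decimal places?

Binomial terms of (0.15070 + 0.84930)^3: M 0.0034, M+2 0.0579, M+4 0.3261, M+6 0.6126 → M+6 is the base peak.
P(M+6) = C(3,3) × 0.15070^0 × 0.84930^3 = 1 × 1.0000 × 0.612609 = 0.612609 (base)
P(M) = C(3,0) × 0.15070^3 × 0.84930^0 = 1 × 0.00342247 × 1.0000 = 0.003422
Relative intensity = 0.003422 / 0.612609 × 100 = 0.56

0.56%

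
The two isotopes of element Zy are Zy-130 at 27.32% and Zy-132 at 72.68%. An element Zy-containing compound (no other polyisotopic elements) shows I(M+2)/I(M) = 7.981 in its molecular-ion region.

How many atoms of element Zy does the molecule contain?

With n Zy atoms, P(M+2)/P(M) = C(n,1)·p^(n−1)q / p^n = n·q/p = n · 0.7268/0.2732.
n = 7.981 × 0.2732/0.7268 = 3.00 ≈ 3

3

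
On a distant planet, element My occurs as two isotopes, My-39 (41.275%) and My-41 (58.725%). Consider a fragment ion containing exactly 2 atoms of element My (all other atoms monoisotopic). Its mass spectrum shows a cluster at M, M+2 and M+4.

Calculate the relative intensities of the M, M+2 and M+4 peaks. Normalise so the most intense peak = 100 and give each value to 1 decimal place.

35.1 : 100.0 : 71.1

The 2 My atoms are independent, so intensities follow the terms of (0.41275 + 0.58725)^2.
P(M) = 0.41275^2 = 0.170363
P(M+2) = 2 × 0.41275^1 × 0.58725^1 = 0.484775
P(M+4) = 0.58725^2 = 0.344863
The M+2 peak is largest (0.484775); scaling to 100 gives 35.1 : 100.0 : 71.1.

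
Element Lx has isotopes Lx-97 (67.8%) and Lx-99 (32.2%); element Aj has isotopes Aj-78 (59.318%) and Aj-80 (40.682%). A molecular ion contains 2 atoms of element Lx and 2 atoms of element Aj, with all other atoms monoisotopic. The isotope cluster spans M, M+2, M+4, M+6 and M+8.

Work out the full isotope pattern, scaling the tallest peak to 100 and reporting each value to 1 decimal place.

43.1 : 100.0 : 86.1 : 32.6 : 4.6

Element Lx pattern (n=2): 0.459684 : 0.436632 : 0.103684
Element Aj pattern (n=2): 0.35186251 : 0.48263498 : 0.16550251
Convolve the two distributions (both contribute in 2-u steps):
  M: 0.459684×0.35186251 = 0.161746
  M+2: 0.459684×0.48263498 + 0.436632×0.35186251 = 0.375494
  M+4: 0.459684×0.16550251 + 0.436632×0.48263498 + 0.103684×0.35186251 = 0.323295
  M+6: 0.436632×0.16550251 + 0.103684×0.48263498 = 0.122305
  M+8: 0.103684×0.16550251 = 0.017160
Scale to base peak (0.375494) = 100: 43.1 : 100.0 : 86.1 : 32.6 : 4.6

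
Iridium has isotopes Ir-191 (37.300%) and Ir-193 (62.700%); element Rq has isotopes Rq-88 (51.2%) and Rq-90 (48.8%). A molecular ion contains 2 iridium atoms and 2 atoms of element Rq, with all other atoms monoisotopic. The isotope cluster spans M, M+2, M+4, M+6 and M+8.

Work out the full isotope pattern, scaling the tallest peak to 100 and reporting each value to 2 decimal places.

9.86 : 51.94 : 100.00 : 83.22 : 25.31

Iridium pattern (n=2): 0.139129 : 0.467742 : 0.393129
Element Rq pattern (n=2): 0.262144 : 0.499712 : 0.238144
Convolve the two distributions (both contribute in 2-u steps):
  M: 0.139129×0.262144 = 0.036472
  M+2: 0.139129×0.499712 + 0.467742×0.262144 = 0.192140
  M+4: 0.139129×0.238144 + 0.467742×0.499712 + 0.393129×0.262144 = 0.369925
  M+6: 0.467742×0.238144 + 0.393129×0.499712 = 0.307841
  M+8: 0.393129×0.238144 = 0.093621
Scale to base peak (0.369925) = 100: 9.86 : 51.94 : 100.00 : 83.22 : 25.31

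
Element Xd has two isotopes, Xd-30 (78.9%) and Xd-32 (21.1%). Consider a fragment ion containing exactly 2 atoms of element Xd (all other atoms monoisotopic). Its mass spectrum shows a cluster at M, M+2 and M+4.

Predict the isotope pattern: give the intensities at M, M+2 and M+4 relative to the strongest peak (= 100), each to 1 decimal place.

Each Xd atom is independently Xd-30 (p = 0.789) or Xd-32 (q = 0.211); the cluster is the binomial expansion (p + q)^2.
P(M) = 0.789^2 = 0.622521
P(M+2) = 2 × 0.789^1 × 0.211^1 = 0.332958
P(M+4) = 0.211^2 = 0.044521
The M peak is largest (0.622521); scaling to 100 gives 100.0 : 53.5 : 7.2.

100.0 : 53.5 : 7.2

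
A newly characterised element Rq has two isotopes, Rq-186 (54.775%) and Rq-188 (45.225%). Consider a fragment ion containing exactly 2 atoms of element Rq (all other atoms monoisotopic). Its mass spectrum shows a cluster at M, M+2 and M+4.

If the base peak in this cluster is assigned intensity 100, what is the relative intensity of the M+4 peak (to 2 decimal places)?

Term probabilities: M 0.3000, M+2 0.4954, M+4 0.2045. Base peak = M+2.
P(M+2) = C(2,1) × 0.54775^1 × 0.45225^1 = 2 × 0.54775 × 0.45225 = 0.495440 (base)
P(M+4) = C(2,2) × 0.54775^0 × 0.45225^2 = 1 × 1.0000 × 0.20453006 = 0.204530
Relative intensity = 0.204530 / 0.495440 × 100 = 41.28

41.28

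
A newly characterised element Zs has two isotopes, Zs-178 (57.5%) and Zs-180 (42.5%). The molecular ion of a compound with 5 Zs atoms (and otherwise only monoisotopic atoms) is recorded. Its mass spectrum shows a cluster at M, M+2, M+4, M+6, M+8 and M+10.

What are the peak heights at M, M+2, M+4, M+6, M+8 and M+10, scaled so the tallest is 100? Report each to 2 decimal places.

Expanding (0.575 + 0.425)^5:
P(M) = 0.575^5 = 0.062855
P(M+2) = 5 × 0.575^4 × 0.425^1 = 0.232290
P(M+4) = 10 × 0.575^3 × 0.425^2 = 0.343385
P(M+6) = 10 × 0.575^2 × 0.425^3 = 0.253806
P(M+8) = 5 × 0.575^1 × 0.425^4 = 0.093798
P(M+10) = 0.425^5 = 0.013866
The M+4 peak is largest (0.343385); scaling to 100 gives 18.30 : 67.65 : 100.00 : 73.91 : 27.32 : 4.04.

18.30 : 67.65 : 100.00 : 73.91 : 27.32 : 4.04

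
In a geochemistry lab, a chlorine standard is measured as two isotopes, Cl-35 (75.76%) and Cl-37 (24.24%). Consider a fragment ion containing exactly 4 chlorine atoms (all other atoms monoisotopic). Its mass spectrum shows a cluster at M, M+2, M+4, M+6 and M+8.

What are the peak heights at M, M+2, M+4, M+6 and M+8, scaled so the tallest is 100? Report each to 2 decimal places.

78.14 : 100.00 : 47.99 : 10.24 : 0.82

Each Cl atom is independently Cl-35 (p = 0.7576) or Cl-37 (q = 0.2424); the cluster is the binomial expansion (p + q)^4.
P(M) = 0.7576^4 = 0.329428
P(M+2) = 4 × 0.7576^3 × 0.2424^1 = 0.421612
P(M+4) = 6 × 0.7576^2 × 0.2424^2 = 0.202347
P(M+6) = 4 × 0.7576^1 × 0.2424^3 = 0.043162
P(M+8) = 0.2424^4 = 0.003452
The M+2 peak is largest (0.421612); scaling to 100 gives 78.14 : 100.00 : 47.99 : 10.24 : 0.82.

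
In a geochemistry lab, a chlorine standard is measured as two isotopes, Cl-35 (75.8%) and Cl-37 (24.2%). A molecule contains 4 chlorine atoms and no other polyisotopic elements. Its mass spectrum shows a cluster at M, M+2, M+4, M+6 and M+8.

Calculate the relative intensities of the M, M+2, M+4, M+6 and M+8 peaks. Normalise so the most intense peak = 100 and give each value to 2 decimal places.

Each Cl atom is independently Cl-35 (p = 0.758) or Cl-37 (q = 0.242); the cluster is the binomial expansion (p + q)^4.
P(M) = 0.758^4 = 0.330124
P(M+2) = 4 × 0.758^3 × 0.242^1 = 0.421583
P(M+4) = 6 × 0.758^2 × 0.242^2 = 0.201893
P(M+6) = 4 × 0.758^1 × 0.242^3 = 0.042971
P(M+8) = 0.242^4 = 0.003430
The M+2 peak is largest (0.421583); scaling to 100 gives 78.31 : 100.00 : 47.89 : 10.19 : 0.81.

78.31 : 100.00 : 47.89 : 10.19 : 0.81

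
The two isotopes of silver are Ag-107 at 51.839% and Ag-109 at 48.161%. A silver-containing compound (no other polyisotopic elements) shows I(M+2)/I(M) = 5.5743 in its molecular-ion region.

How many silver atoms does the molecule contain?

For n independent Ag atoms, I(M+2)/I(M) = n · (abundance Ag-109) / (abundance Ag-107) = n · 0.48161/0.51839.
n = 5.5743 × 0.51839/0.48161 = 6.00 ≈ 6

6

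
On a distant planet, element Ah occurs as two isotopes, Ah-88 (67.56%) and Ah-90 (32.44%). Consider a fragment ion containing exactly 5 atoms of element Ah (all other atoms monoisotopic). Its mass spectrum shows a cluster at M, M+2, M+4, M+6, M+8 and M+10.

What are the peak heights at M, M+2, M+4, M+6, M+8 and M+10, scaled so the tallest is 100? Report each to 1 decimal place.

41.7 : 100.0 : 96.0 : 46.1 : 11.1 : 1.1

The 5 Ah atoms are independent, so intensities follow the terms of (0.6756 + 0.3244)^5.
P(M) = 0.6756^5 = 0.140750
P(M+2) = 5 × 0.6756^4 × 0.3244^1 = 0.337917
P(M+4) = 10 × 0.6756^3 × 0.3244^2 = 0.324512
P(M+6) = 10 × 0.6756^2 × 0.3244^3 = 0.155820
P(M+8) = 5 × 0.6756^1 × 0.3244^4 = 0.037410
P(M+10) = 0.3244^5 = 0.003593
The M+2 peak is largest (0.337917); scaling to 100 gives 41.7 : 100.0 : 96.0 : 46.1 : 11.1 : 1.1.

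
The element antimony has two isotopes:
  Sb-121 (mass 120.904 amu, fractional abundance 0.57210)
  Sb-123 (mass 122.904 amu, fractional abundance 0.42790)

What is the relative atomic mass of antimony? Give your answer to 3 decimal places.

Ar = Σ fᵢ·mᵢ = 0.57210 × 120.904 + 0.42790 × 122.904
= 69.1692 + 52.5906 = 121.7598 amu

121.760 amu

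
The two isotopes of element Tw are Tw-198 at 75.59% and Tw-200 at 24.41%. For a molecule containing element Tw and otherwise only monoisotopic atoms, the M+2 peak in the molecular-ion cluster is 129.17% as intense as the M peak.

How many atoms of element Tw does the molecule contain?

With n Tw atoms, P(M+2)/P(M) = C(n,1)·p^(n−1)q / p^n = n·q/p = n · 0.2441/0.7559.
n = 1.2917 × 0.7559/0.2441 = 4.00 ≈ 4

4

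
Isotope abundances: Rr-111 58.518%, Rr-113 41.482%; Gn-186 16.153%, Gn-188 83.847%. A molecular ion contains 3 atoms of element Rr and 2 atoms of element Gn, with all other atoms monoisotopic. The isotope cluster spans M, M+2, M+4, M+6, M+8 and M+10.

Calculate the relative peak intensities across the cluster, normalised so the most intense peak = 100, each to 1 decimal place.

1.4 : 17.1 : 68.9 : 100.0 : 60.5 : 13.1

Element Rr pattern (n=3): 0.20038648 : 0.42614745 : 0.30208566 : 0.07138041
Element Gn pattern (n=2): 0.02609194 : 0.27087612 : 0.70303194
Convolve the two distributions (both contribute in 2-u steps):
  M: 0.20038648×0.02609194 = 0.005228
  M+2: 0.20038648×0.27087612 + 0.42614745×0.02609194 = 0.065399
  M+4: 0.20038648×0.70303194 + 0.42614745×0.27087612 + 0.30208566×0.02609194 = 0.264193
  M+6: 0.42614745×0.70303194 + 0.30208566×0.27087612 + 0.07138041×0.02609194 = 0.383286
  M+8: 0.30208566×0.70303194 + 0.07138041×0.27087612 = 0.231711
  M+10: 0.07138041×0.70303194 = 0.050183
Scale to base peak (0.383286) = 100: 1.4 : 17.1 : 68.9 : 100.0 : 60.5 : 13.1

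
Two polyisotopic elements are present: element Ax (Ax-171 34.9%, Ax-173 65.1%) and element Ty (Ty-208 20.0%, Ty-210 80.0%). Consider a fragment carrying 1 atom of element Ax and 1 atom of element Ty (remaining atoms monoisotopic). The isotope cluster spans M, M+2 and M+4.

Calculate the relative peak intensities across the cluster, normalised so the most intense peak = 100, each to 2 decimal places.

Element Ax pattern (n=1): 0.3490 : 0.6510
Element Ty pattern (n=1): 0.2000 : 0.8000
Convolve the two distributions (both contribute in 2-u steps):
  M: 0.3490×0.2000 = 0.069800
  M+2: 0.3490×0.8000 + 0.6510×0.2000 = 0.409400
  M+4: 0.6510×0.8000 = 0.520800
Scale to base peak (0.520800) = 100: 13.40 : 78.61 : 100.00

13.40 : 78.61 : 100.00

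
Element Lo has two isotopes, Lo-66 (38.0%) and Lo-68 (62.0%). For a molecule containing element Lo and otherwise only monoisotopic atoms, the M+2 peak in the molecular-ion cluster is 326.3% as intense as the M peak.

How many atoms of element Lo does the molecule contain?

2

With n Lo atoms, P(M+2)/P(M) = C(n,1)·p^(n−1)q / p^n = n·q/p = n · 0.620/0.380.
n = 3.263 × 0.380/0.620 = 2.00 ≈ 2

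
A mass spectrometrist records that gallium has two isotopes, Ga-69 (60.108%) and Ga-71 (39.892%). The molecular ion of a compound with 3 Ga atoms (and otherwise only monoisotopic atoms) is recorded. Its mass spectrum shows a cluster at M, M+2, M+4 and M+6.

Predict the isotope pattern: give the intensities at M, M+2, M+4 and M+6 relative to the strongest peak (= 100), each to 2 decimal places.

Each Ga atom is independently Ga-69 (p = 0.60108) or Ga-71 (q = 0.39892); the cluster is the binomial expansion (p + q)^3.
P(M) = 0.60108^3 = 0.217169
P(M+2) = 3 × 0.60108^2 × 0.39892^1 = 0.432386
P(M+4) = 3 × 0.60108^1 × 0.39892^2 = 0.286963
P(M+6) = 0.39892^3 = 0.063483
The M+2 peak is largest (0.432386); scaling to 100 gives 50.23 : 100.00 : 66.37 : 14.68.

50.23 : 100.00 : 66.37 : 14.68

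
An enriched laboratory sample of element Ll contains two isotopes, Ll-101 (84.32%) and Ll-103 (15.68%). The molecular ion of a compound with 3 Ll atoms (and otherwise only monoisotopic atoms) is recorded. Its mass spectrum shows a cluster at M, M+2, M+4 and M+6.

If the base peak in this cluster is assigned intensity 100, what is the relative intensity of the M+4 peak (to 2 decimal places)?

Term probabilities: M 0.5995, M+2 0.3344, M+4 0.0622, M+6 0.0039. Base peak = M.
P(M) = C(3,0) × 0.8432^3 × 0.1568^0 = 1 × 0.5995036 × 1.0000 = 0.599504 (base)
P(M+4) = C(3,2) × 0.8432^1 × 0.1568^2 = 3 × 0.8432 × 0.02458624 = 0.062193
Relative intensity = 0.062193 / 0.599504 × 100 = 10.37

10.37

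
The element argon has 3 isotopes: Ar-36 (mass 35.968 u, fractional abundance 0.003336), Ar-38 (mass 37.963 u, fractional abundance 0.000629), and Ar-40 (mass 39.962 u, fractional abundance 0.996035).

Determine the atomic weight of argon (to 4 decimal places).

Weight each isotope mass by its fractional abundance: 0.003336 × 35.968 + 0.000629 × 37.963 + 0.996035 × 39.962
= 0.11999 + 0.02388 + 39.80355 = 39.94742 u

39.9474 u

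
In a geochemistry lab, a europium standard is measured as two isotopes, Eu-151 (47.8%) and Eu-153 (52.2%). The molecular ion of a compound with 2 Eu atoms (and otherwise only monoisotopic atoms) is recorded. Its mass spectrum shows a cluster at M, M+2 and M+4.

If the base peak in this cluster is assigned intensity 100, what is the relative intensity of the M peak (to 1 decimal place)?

Term probabilities: M 0.2285, M+2 0.4990, M+4 0.2725. Base peak = M+2.
P(M+2) = C(2,1) × 0.478^1 × 0.522^1 = 2 × 0.4780 × 0.5220 = 0.499032 (base)
P(M) = C(2,0) × 0.478^2 × 0.522^0 = 1 × 0.228484 × 1.0000 = 0.228484
Relative intensity = 0.228484 / 0.499032 × 100 = 45.8

45.8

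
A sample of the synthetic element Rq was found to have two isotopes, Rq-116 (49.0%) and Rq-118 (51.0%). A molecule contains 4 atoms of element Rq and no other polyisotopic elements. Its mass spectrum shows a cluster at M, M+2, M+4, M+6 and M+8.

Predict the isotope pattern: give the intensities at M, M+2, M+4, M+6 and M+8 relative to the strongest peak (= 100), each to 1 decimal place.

15.4 : 64.1 : 100.0 : 69.4 : 18.1

Each Rq atom is independently Rq-116 (p = 0.490) or Rq-118 (q = 0.510); the cluster is the binomial expansion (p + q)^4.
P(M) = 0.490^4 = 0.057648
P(M+2) = 4 × 0.490^3 × 0.510^1 = 0.240004
P(M+4) = 6 × 0.490^2 × 0.510^2 = 0.374700
P(M+6) = 4 × 0.490^1 × 0.510^3 = 0.259996
P(M+8) = 0.510^4 = 0.067652
The M+4 peak is largest (0.374700); scaling to 100 gives 15.4 : 64.1 : 100.0 : 69.4 : 18.1.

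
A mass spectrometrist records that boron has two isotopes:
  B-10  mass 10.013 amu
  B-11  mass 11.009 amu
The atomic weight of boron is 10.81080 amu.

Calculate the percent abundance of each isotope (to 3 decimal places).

B-10: 19.900%, B-11: 80.100%

Writing the weighted mean with unknown fraction x of B-10:
10.013·x + 11.009·(1 − x) = 10.81080
(10.013 − 11.009)·x = 10.81080 − 11.009
x = -0.19820 / -0.996 = 0.19900 → 19.900% B-10, 80.100% B-11.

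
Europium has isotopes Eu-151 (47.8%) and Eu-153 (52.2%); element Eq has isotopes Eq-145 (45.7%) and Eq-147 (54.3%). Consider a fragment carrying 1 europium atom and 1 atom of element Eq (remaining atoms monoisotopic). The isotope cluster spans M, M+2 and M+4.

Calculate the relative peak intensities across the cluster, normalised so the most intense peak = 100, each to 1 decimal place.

43.9 : 100.0 : 56.9

Europium pattern (n=1): 0.4780 : 0.5220
Element Eq pattern (n=1): 0.4570 : 0.5430
Convolve the two distributions (both contribute in 2-u steps):
  M: 0.4780×0.4570 = 0.218446
  M+2: 0.4780×0.5430 + 0.5220×0.4570 = 0.498108
  M+4: 0.5220×0.5430 = 0.283446
Scale to base peak (0.498108) = 100: 43.9 : 100.0 : 56.9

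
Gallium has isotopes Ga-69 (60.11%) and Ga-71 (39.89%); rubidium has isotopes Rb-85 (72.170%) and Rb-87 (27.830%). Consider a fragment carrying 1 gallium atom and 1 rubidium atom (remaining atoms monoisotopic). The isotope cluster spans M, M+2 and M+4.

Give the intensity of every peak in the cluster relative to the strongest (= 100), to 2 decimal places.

Gallium pattern (n=1): 0.6011 : 0.3989
Rubidium pattern (n=1): 0.7217 : 0.2783
Convolve the two distributions (both contribute in 2-u steps):
  M: 0.6011×0.7217 = 0.433814
  M+2: 0.6011×0.2783 + 0.3989×0.7217 = 0.455172
  M+4: 0.3989×0.2783 = 0.111014
Scale to base peak (0.455172) = 100: 95.31 : 100.00 : 24.39

95.31 : 100.00 : 24.39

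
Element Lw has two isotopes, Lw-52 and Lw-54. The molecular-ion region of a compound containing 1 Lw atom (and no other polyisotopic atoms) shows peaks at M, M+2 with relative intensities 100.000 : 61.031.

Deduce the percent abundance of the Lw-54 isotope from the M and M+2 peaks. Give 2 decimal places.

Let p = fractional abundance of Lw-52. I(M+2)/I(M) = [C(1,1)·p^0·(1−p)] / p^1 = 1·(1−p)/p = 61.031/100.000 = 0.6103
(1−p)/p = 0.6103/1 = 0.6103  ⇒  p = 1/(1 + 0.6103) = 0.6210
Lw-52: 62.10%, Lw-54: 37.90%.

37.90%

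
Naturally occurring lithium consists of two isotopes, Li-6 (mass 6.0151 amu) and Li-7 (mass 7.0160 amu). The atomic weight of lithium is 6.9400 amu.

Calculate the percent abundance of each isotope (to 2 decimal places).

Writing the weighted mean with unknown fraction x of Li-6:
6.0151·x + 7.0160·(1 − x) = 6.9400
(6.0151 − 7.0160)·x = 6.9400 − 7.0160
x = -0.0760 / -1.0009 = 0.07593 → 7.59% Li-6, 92.41% Li-7.

Li-6: 7.59%, Li-7: 92.41%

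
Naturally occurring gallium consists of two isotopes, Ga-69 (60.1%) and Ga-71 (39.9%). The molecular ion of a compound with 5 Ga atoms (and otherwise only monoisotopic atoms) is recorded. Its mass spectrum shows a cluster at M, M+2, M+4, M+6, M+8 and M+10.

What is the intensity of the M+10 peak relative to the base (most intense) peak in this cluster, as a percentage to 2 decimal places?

Term probabilities: M 0.0784, M+2 0.2603, M+4 0.3456, M+6 0.2294, M+8 0.0762, M+10 0.0101. Base peak = M+4.
P(M+4) = C(5,2) × 0.601^3 × 0.399^2 = 10 × 0.2170818 × 0.159201 = 0.345596 (base)
P(M+10) = C(5,5) × 0.601^0 × 0.399^5 = 1 × 1.0000 × 0.01011264 = 0.010113
Relative intensity = 0.010113 / 0.345596 × 100 = 2.93

2.93%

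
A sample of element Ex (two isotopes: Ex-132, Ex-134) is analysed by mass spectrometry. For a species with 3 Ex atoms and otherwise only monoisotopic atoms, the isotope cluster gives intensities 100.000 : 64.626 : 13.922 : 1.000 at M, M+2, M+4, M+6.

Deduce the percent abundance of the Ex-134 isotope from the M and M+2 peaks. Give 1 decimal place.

Write p for the Ex-132 fraction. I(M+2)/I(M) = [C(3,1)·p^2·(1−p)] / p^3 = 3·(1−p)/p = 64.626/100.000 = 0.6463
(1−p)/p = 0.6463/3 = 0.2154  ⇒  p = 1/(1 + 0.2154) = 0.8228
Ex-132: 82.3%, Ex-134: 17.7%.

17.7%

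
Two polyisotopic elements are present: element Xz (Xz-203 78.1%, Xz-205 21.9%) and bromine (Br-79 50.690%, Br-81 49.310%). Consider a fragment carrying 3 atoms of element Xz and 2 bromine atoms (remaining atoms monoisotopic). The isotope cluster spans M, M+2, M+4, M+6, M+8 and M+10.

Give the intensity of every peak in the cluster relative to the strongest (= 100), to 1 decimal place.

35.5 : 98.9 : 100.0 : 45.3 : 9.4 : 0.7

Element Xz pattern (n=3): 0.47637954 : 0.40074438 : 0.11237262 : 0.01050346
Bromine pattern (n=2): 0.25694761 : 0.49990478 : 0.24314761
Convolve the two distributions (both contribute in 2-u steps):
  M: 0.47637954×0.25694761 = 0.122405
  M+2: 0.47637954×0.49990478 + 0.40074438×0.25694761 = 0.341115
  M+4: 0.47637954×0.24314761 + 0.40074438×0.49990478 + 0.11237262×0.25694761 = 0.345038
  M+6: 0.40074438×0.24314761 + 0.11237262×0.49990478 + 0.01050346×0.25694761 = 0.156314
  M+8: 0.11237262×0.24314761 + 0.01050346×0.49990478 = 0.032574
  M+10: 0.01050346×0.24314761 = 0.002554
Scale to base peak (0.345038) = 100: 35.5 : 98.9 : 100.0 : 45.3 : 9.4 : 0.7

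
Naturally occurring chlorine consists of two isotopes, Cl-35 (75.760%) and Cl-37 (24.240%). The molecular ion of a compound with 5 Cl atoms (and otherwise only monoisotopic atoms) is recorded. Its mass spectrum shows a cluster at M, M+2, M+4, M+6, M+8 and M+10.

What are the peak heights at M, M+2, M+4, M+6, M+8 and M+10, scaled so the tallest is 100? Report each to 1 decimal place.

62.5 : 100.0 : 64.0 : 20.5 : 3.3 : 0.2

Each Cl atom is independently Cl-35 (p = 0.75760) or Cl-37 (q = 0.24240); the cluster is the binomial expansion (p + q)^5.
P(M) = 0.75760^5 = 0.249574
P(M+2) = 5 × 0.75760^4 × 0.24240^1 = 0.399266
P(M+4) = 10 × 0.75760^3 × 0.24240^2 = 0.255497
P(M+6) = 10 × 0.75760^2 × 0.24240^3 = 0.081748
P(M+8) = 5 × 0.75760^1 × 0.24240^4 = 0.013078
P(M+10) = 0.24240^5 = 0.000837
The M+2 peak is largest (0.399266); scaling to 100 gives 62.5 : 100.0 : 64.0 : 20.5 : 3.3 : 0.2.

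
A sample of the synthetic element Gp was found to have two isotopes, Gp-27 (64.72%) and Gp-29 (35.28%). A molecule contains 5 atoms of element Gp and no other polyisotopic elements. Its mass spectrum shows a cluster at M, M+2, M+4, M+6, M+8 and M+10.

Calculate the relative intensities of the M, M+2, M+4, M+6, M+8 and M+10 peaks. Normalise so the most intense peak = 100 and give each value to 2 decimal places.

Expanding (0.6472 + 0.3528)^5:
P(M) = 0.6472^5 = 0.113551
P(M+2) = 5 × 0.6472^4 × 0.3528^1 = 0.309494
P(M+4) = 10 × 0.6472^3 × 0.3528^2 = 0.337421
P(M+6) = 10 × 0.6472^2 × 0.3528^3 = 0.183934
P(M+8) = 5 × 0.6472^1 × 0.3528^4 = 0.050133
P(M+10) = 0.3528^5 = 0.005466
The M+4 peak is largest (0.337421); scaling to 100 gives 33.65 : 91.72 : 100.00 : 54.51 : 14.86 : 1.62.

33.65 : 91.72 : 100.00 : 54.51 : 14.86 : 1.62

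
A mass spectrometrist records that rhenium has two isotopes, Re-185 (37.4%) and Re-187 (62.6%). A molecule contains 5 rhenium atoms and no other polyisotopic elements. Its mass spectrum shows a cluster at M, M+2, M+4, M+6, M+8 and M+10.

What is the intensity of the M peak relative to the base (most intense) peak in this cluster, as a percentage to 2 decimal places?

2.13%

Binomial terms of (0.374 + 0.626)^5: M 0.0073, M+2 0.0612, M+4 0.2050, M+6 0.3431, M+8 0.2872, M+10 0.0961 → M+6 is the base peak.
P(M+6) = C(5,3) × 0.374^2 × 0.626^3 = 10 × 0.139876 × 0.24531438 = 0.343136 (base)
P(M) = C(5,0) × 0.374^5 × 0.626^0 = 1 × 0.00731742 × 1.0000 = 0.007317
Relative intensity = 0.007317 / 0.343136 × 100 = 2.13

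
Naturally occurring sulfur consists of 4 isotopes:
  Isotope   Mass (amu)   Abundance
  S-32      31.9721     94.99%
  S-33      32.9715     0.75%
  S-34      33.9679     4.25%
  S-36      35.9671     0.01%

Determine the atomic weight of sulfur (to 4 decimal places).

Average mass = Σ (abundance × isotope mass) = 0.9499 × 31.9721 + 0.0075 × 32.9715 + 0.0425 × 33.9679 + 0.0001 × 35.9671
= 30.37030 + 0.24729 + 1.44364 + 0.00360 = 32.06483 amu

32.0648 amu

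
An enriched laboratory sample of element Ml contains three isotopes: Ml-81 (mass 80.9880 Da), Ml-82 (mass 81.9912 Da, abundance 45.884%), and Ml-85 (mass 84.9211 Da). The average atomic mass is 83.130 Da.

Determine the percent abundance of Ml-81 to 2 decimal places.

11.36%

The remaining 54.116% is split between Ml-81 (fraction x) and Ml-85 (fraction 0.54116 − x).
Substituting: 80.9880x + 84.9211(0.54116 − x) = 45.509157792
(80.9880 − 84.9211)x = -0.446744684  ⇒  x = 0.11359, y = 0.42757
Ml-81: 11.36%, Ml-85: 42.76%.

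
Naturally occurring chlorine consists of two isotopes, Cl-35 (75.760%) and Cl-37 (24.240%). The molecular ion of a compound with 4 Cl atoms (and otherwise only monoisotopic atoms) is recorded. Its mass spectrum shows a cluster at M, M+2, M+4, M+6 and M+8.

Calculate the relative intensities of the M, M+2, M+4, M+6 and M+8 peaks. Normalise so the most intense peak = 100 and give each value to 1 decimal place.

78.1 : 100.0 : 48.0 : 10.2 : 0.8

The 4 Cl atoms are independent, so intensities follow the terms of (0.75760 + 0.24240)^4.
P(M) = 0.75760^4 = 0.329428
P(M+2) = 4 × 0.75760^3 × 0.24240^1 = 0.421612
P(M+4) = 6 × 0.75760^2 × 0.24240^2 = 0.202347
P(M+6) = 4 × 0.75760^1 × 0.24240^3 = 0.043162
P(M+8) = 0.24240^4 = 0.003452
The M+2 peak is largest (0.421612); scaling to 100 gives 78.1 : 100.0 : 48.0 : 10.2 : 0.8.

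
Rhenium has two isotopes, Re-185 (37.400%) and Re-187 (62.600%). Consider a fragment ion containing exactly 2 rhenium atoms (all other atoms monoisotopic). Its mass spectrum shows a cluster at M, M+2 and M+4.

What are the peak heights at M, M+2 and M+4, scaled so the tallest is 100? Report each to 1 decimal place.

The 2 Re atoms are independent, so intensities follow the terms of (0.37400 + 0.62600)^2.
P(M) = 0.37400^2 = 0.139876
P(M+2) = 2 × 0.37400^1 × 0.62600^1 = 0.468248
P(M+4) = 0.62600^2 = 0.391876
The M+2 peak is largest (0.468248); scaling to 100 gives 29.9 : 100.0 : 83.7.

29.9 : 100.0 : 83.7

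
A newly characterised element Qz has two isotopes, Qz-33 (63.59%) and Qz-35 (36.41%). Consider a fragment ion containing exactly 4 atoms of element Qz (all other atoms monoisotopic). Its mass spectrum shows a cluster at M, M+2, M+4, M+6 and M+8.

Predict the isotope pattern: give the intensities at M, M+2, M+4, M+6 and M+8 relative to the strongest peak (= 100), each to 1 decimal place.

Each Qz atom is independently Qz-33 (p = 0.6359) or Qz-35 (q = 0.3641); the cluster is the binomial expansion (p + q)^4.
P(M) = 0.6359^4 = 0.163514
P(M+2) = 4 × 0.6359^3 × 0.3641^1 = 0.374496
P(M+4) = 6 × 0.6359^2 × 0.3641^2 = 0.321640
P(M+6) = 4 × 0.6359^1 × 0.3641^3 = 0.122775
P(M+8) = 0.3641^4 = 0.017574
The M+2 peak is largest (0.374496); scaling to 100 gives 43.7 : 100.0 : 85.9 : 32.8 : 4.7.

43.7 : 100.0 : 85.9 : 32.8 : 4.7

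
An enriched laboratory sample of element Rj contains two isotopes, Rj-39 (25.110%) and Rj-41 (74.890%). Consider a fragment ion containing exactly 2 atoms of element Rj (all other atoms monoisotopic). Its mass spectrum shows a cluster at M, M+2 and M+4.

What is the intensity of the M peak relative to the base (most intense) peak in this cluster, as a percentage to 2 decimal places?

(0.25110 + 0.74890)^2 gives M 0.0631, M+2 0.3761, M+4 0.5609; the largest is M+4.
P(M+4) = C(2,2) × 0.25110^0 × 0.74890^2 = 1 × 1.0000 × 0.56085121 = 0.560851 (base)
P(M) = C(2,0) × 0.25110^2 × 0.74890^0 = 1 × 0.06305121 × 1.0000 = 0.063051
Relative intensity = 0.063051 / 0.560851 × 100 = 11.24

11.24%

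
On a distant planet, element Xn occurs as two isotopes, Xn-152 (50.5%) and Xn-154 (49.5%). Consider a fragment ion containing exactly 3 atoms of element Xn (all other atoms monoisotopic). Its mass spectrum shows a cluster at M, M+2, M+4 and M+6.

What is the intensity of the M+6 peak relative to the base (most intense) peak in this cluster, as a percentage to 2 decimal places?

Term probabilities: M 0.1288, M+2 0.3787, M+4 0.3712, M+6 0.1213. Base peak = M+2.
P(M+2) = C(3,1) × 0.505^2 × 0.495^1 = 3 × 0.255025 × 0.4950 = 0.378712 (base)
P(M+6) = C(3,3) × 0.505^0 × 0.495^3 = 1 × 1.0000 × 0.12128738 = 0.121287
Relative intensity = 0.121287 / 0.378712 × 100 = 32.03

32.03%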